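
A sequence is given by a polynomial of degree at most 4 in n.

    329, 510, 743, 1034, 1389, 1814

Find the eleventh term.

5199

First differences: 181, 233, 291, 355, 425
Second differences: 52, 58, 64, 70
Third differences: 6, 6, 6
Third differences constant at 6.
70 + 6 = 76;  425 + 76 = 501;  1814 + 501 = 2315
76 + 6 = 82;  501 + 82 = 583;  2315 + 583 = 2898
82 + 6 = 88;  583 + 88 = 671;  2898 + 671 = 3569
88 + 6 = 94;  671 + 94 = 765;  3569 + 765 = 4334
94 + 6 = 100;  765 + 100 = 865;  4334 + 865 = 5199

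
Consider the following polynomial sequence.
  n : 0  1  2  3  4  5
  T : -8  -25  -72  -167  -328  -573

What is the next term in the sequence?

Δ: -17 , -47 , -95 , -161 , -245
Δ²: -30 , -48 , -66 , -84
Δ³: -18 , -18 , -18
Third differences constant at -18.
-84 − 18 = -102;  -245 − 102 = -347;  -573 − 347 = -920

-920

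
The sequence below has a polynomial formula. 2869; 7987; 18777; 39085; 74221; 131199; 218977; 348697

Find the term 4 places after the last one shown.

1599717

D1: 5118  10790  20308  35136  56978  87778  129720
D2: 5672  9518  14828  21842  30800  41942
D3: 3846  5310  7014  8958  11142
D4: 1464  1704  1944  2184
D5: 240  240  240
Fifth differences constant at 240.
2184 + 240 = 2424;  11142 + 2424 = 13566;  41942 + 13566 = 55508;  129720 + 55508 = 185228;  348697 + 185228 = 533925
2424 + 240 = 2664;  13566 + 2664 = 16230;  55508 + 16230 = 71738;  185228 + 71738 = 256966;  533925 + 256966 = 790891
2664 + 240 = 2904;  16230 + 2904 = 19134;  71738 + 19134 = 90872;  256966 + 90872 = 347838;  790891 + 347838 = 1138729
2904 + 240 = 3144;  19134 + 3144 = 22278;  90872 + 22278 = 113150;  347838 + 113150 = 460988;  1138729 + 460988 = 1599717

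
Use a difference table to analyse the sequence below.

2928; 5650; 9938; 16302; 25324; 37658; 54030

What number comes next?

D1: 2722, 4288, 6364, 9022, 12334, 16372
D2: 1566, 2076, 2658, 3312, 4038
D3: 510, 582, 654, 726
D4: 72, 72, 72
Constant fourth difference = 72, so extend:
726 + 72 = 798;  4038 + 798 = 4836;  16372 + 4836 = 21208;  54030 + 21208 = 75238

75238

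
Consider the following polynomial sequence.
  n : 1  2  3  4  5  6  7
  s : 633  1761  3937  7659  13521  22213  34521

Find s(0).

151

Δ: 1128, 2176, 3722, 5862, 8692, 12308
Δ²: 1048, 1546, 2140, 2830, 3616
Δ³: 498, 594, 690, 786
Δ⁴: 96, 96, 96
The fourth differences are constant at 96.
Work back: 498 − 96 = 402;  1048 − 402 = 646;  1128 − 646 = 482;  633 − 482 = 151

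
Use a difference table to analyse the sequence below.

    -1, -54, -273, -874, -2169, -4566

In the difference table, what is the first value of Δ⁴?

Δ: -53, -219, -601, -1295, -2397
Δ²: -166, -382, -694, -1102
Δ³: -216, -312, -408
Δ⁴: -96, -96

-96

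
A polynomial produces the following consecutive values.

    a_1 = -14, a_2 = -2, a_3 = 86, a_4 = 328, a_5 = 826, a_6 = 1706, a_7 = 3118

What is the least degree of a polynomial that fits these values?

4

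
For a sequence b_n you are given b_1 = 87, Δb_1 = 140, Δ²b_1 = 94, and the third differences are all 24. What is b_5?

Build the table forward from the leading diagonal:
D3: 24, 24, 24, 24, 24
D2: 94, 118, 142, 166, 190
D1: 140, 234, 352, 494, 660
b: 87, 227, 461, 813, 1307

1307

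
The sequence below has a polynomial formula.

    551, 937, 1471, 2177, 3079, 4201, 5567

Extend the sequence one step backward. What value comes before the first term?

D1: 386  534  706  902  1122  1366
D2: 148  172  196  220  244
D3: 24  24  24  24
The third differences are constant at 24.
Work back: 148 − 24 = 124;  386 − 124 = 262;  551 − 262 = 289

289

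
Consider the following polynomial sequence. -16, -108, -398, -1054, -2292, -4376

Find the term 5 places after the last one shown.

-40086

First differences: -92  -290  -656  -1238  -2084
Second differences: -198  -366  -582  -846
Third differences: -168  -216  -264
Fourth differences: -48  -48
Constant fourth difference = -48, so extend:
-264 − 48 = -312;  -846 − 312 = -1158;  -2084 − 1158 = -3242;  -4376 − 3242 = -7618
-312 − 48 = -360;  -1158 − 360 = -1518;  -3242 − 1518 = -4760;  -7618 − 4760 = -12378
-360 − 48 = -408;  -1518 − 408 = -1926;  -4760 − 1926 = -6686;  -12378 − 6686 = -19064
-408 − 48 = -456;  -1926 − 456 = -2382;  -6686 − 2382 = -9068;  -19064 − 9068 = -28132
-456 − 48 = -504;  -2382 − 504 = -2886;  -9068 − 2886 = -11954;  -28132 − 11954 = -40086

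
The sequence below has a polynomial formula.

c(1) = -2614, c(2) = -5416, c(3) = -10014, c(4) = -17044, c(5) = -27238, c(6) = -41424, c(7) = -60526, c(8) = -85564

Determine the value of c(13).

D1: -2802  -4598  -7030  -10194  -14186  -19102  -25038
D2: -1796  -2432  -3164  -3992  -4916  -5936
D3: -636  -732  -828  -924  -1020
D4: -96  -96  -96  -96
Fourth differences constant at -96.
-1020 − 96 = -1116;  -5936 − 1116 = -7052;  -25038 − 7052 = -32090;  -85564 − 32090 = -117654
-1116 − 96 = -1212;  -7052 − 1212 = -8264;  -32090 − 8264 = -40354;  -117654 − 40354 = -158008
-1212 − 96 = -1308;  -8264 − 1308 = -9572;  -40354 − 9572 = -49926;  -158008 − 49926 = -207934
-1308 − 96 = -1404;  -9572 − 1404 = -10976;  -49926 − 10976 = -60902;  -207934 − 60902 = -268836
-1404 − 96 = -1500;  -10976 − 1500 = -12476;  -60902 − 12476 = -73378;  -268836 − 73378 = -342214

-342214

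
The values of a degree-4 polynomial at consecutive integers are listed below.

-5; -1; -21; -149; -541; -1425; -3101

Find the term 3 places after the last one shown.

-16961

Δ: 4, -20, -128, -392, -884, -1676
Δ²: -24, -108, -264, -492, -792
Δ³: -84, -156, -228, -300
Δ⁴: -72, -72, -72
The fourth differences are constant (-72).
-300 − 72 = -372;  -792 − 372 = -1164;  -1676 − 1164 = -2840;  -3101 − 2840 = -5941
-372 − 72 = -444;  -1164 − 444 = -1608;  -2840 − 1608 = -4448;  -5941 − 4448 = -10389
-444 − 72 = -516;  -1608 − 516 = -2124;  -4448 − 2124 = -6572;  -10389 − 6572 = -16961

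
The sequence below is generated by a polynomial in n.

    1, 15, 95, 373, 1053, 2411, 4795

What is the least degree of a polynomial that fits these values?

D1: 14, 80, 278, 680, 1358, 2384
D2: 66, 198, 402, 678, 1026
D3: 132, 204, 276, 348
D4: 72, 72, 72
The fourth differences are constant, so the polynomial has degree 4.

4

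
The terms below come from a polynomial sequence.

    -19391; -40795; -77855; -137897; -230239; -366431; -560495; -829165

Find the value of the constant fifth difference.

-240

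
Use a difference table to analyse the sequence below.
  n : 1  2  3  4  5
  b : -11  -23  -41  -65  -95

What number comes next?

-131

D1: -12 , -18 , -24 , -30
D2: -6 , -6 , -6
Constant second difference = -6, so extend:
-30 − 6 = -36;  -95 − 36 = -131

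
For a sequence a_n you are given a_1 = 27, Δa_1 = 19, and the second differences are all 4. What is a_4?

Build the table forward from the leading diagonal:
Second differences: 4, 4, 4, 4
First differences: 19, 23, 27, 31
a: 27, 46, 69, 96

96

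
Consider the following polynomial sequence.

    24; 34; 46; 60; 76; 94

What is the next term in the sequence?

114

D1: 10, 12, 14, 16, 18
D2: 2, 2, 2, 2
Constant second difference = 2, so extend:
18 + 2 = 20;  94 + 20 = 114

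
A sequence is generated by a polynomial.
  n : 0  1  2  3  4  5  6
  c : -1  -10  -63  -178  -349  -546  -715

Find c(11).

2430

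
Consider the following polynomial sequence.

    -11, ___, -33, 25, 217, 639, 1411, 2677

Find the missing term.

Using the last 6 terms:
First differences: 58, 192, 422, 772, 1266
Second differences: 134, 230, 350, 494
Third differences: 96, 120, 144
Fourth differences: 24, 24
Constant fourth difference = 24.
Extend backward: 96 − 24 = 72;  134 − 72 = 62;  58 − 62 = -4;  -33 + 4 = -29

-29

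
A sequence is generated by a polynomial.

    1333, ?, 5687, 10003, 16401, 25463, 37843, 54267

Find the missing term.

2943

Using the last 6 terms:
First differences: 4316, 6398, 9062, 12380, 16424
Second differences: 2082, 2664, 3318, 4044
Third differences: 582, 654, 726
Fourth differences: 72, 72
Constant fourth difference = 72.
Extend backward: 582 − 72 = 510;  2082 − 510 = 1572;  4316 − 1572 = 2744;  5687 − 2744 = 2943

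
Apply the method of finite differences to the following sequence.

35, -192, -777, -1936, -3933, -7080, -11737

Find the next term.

-18312

First differences: -227, -585, -1159, -1997, -3147, -4657
Second differences: -358, -574, -838, -1150, -1510
Third differences: -216, -264, -312, -360
Fourth differences: -48, -48, -48
Fourth differences constant at -48.
-360 − 48 = -408;  -1510 − 408 = -1918;  -4657 − 1918 = -6575;  -11737 − 6575 = -18312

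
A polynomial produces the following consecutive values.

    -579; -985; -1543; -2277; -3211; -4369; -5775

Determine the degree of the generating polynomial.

3

D1: -406, -558, -734, -934, -1158, -1406
D2: -152, -176, -200, -224, -248
D3: -24, -24, -24, -24
The third differences are constant, so the polynomial has degree 3.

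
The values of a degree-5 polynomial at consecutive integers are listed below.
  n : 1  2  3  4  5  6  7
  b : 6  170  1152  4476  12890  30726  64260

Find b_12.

First differences: 164, 982, 3324, 8414, 17836, 33534
Second differences: 818, 2342, 5090, 9422, 15698
Third differences: 1524, 2748, 4332, 6276
Fourth differences: 1224, 1584, 1944
Fifth differences: 360, 360
Constant fifth difference = 360, so extend:
1944 + 360 = 2304;  6276 + 2304 = 8580;  15698 + 8580 = 24278;  33534 + 24278 = 57812;  64260 + 57812 = 122072
2304 + 360 = 2664;  8580 + 2664 = 11244;  24278 + 11244 = 35522;  57812 + 35522 = 93334;  122072 + 93334 = 215406
2664 + 360 = 3024;  11244 + 3024 = 14268;  35522 + 14268 = 49790;  93334 + 49790 = 143124;  215406 + 143124 = 358530
3024 + 360 = 3384;  14268 + 3384 = 17652;  49790 + 17652 = 67442;  143124 + 67442 = 210566;  358530 + 210566 = 569096
3384 + 360 = 3744;  17652 + 3744 = 21396;  67442 + 21396 = 88838;  210566 + 88838 = 299404;  569096 + 299404 = 868500

868500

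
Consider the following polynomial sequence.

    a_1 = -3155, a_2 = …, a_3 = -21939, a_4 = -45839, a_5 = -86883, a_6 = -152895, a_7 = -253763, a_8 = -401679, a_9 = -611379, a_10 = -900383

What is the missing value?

-9183

Using the last 8 terms:
D1: -23900  -41044  -66012  -100868  -147916  -209700  -289004
D2: -17144  -24968  -34856  -47048  -61784  -79304
D3: -7824  -9888  -12192  -14736  -17520
D4: -2064  -2304  -2544  -2784
D5: -240  -240  -240
Constant fifth difference = -240.
Extend backward: -2064 + 240 = -1824;  -7824 + 1824 = -6000;  -17144 + 6000 = -11144;  -23900 + 11144 = -12756;  -21939 + 12756 = -9183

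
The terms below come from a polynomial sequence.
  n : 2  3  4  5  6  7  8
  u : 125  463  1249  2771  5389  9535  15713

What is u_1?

338  786  1522  2618  4146  6178
448  736  1096  1528  2032
288  360  432  504
72  72  72
The fourth differences are constant at 72.
Work back: 288 − 72 = 216;  448 − 216 = 232;  338 − 232 = 106;  125 − 106 = 19

19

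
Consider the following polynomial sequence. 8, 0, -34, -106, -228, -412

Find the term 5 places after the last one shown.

-2682

Δ: -8, -34, -72, -122, -184
Δ²: -26, -38, -50, -62
Δ³: -12, -12, -12
The third differences are constant (-12).
-62 − 12 = -74;  -184 − 74 = -258;  -412 − 258 = -670
-74 − 12 = -86;  -258 − 86 = -344;  -670 − 344 = -1014
-86 − 12 = -98;  -344 − 98 = -442;  -1014 − 442 = -1456
-98 − 12 = -110;  -442 − 110 = -552;  -1456 − 552 = -2008
-110 − 12 = -122;  -552 − 122 = -674;  -2008 − 674 = -2682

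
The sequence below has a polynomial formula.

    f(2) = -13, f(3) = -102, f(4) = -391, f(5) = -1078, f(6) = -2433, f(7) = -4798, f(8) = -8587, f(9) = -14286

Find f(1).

-89, -289, -687, -1355, -2365, -3789, -5699
-200, -398, -668, -1010, -1424, -1910
-198, -270, -342, -414, -486
-72, -72, -72, -72
The fourth differences are constant at -72.
Work back: -198 + 72 = -126;  -200 + 126 = -74;  -89 + 74 = -15;  -13 + 15 = 2

2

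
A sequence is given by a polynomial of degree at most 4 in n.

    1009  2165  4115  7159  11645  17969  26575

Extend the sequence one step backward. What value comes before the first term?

Δ: 1156  1950  3044  4486  6324  8606
Δ²: 794  1094  1442  1838  2282
Δ³: 300  348  396  444
Δ⁴: 48  48  48
The fourth differences are constant at 48.
Work back: 300 − 48 = 252;  794 − 252 = 542;  1156 − 542 = 614;  1009 − 614 = 395

395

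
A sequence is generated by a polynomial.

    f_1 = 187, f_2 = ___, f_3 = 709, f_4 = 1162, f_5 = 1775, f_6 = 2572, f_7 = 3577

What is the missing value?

392

Using the last 5 terms:
Δ: 453  613  797  1005
Δ²: 160  184  208
Δ³: 24  24
Constant third difference = 24.
Extend backward: 160 − 24 = 136;  453 − 136 = 317;  709 − 317 = 392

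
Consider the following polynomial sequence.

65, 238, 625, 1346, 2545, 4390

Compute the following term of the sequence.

D1: 173  387  721  1199  1845
D2: 214  334  478  646
D3: 120  144  168
D4: 24  24
The fourth differences are constant (24).
168 + 24 = 192;  646 + 192 = 838;  1845 + 838 = 2683;  4390 + 2683 = 7073

7073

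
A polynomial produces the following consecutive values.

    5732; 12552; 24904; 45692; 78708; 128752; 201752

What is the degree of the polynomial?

First differences: 6820, 12352, 20788, 33016, 50044, 73000
Second differences: 5532, 8436, 12228, 17028, 22956
Third differences: 2904, 3792, 4800, 5928
Fourth differences: 888, 1008, 1128
Fifth differences: 120, 120
The fifth differences are constant, so the polynomial has degree 5.

5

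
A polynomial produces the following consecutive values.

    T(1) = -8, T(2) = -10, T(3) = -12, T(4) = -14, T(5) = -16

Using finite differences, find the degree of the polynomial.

D1: -2, -2, -2, -2
The first differences are constant, so the polynomial has degree 1.

1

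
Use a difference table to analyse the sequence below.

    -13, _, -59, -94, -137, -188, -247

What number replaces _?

-32

Using the last 5 terms:
First differences: -35, -43, -51, -59
Second differences: -8, -8, -8
Constant second difference = -8.
Extend backward: -35 + 8 = -27;  -59 + 27 = -32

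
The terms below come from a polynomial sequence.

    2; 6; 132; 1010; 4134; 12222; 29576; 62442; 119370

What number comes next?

211574

4, 126, 878, 3124, 8088, 17354, 32866, 56928
122, 752, 2246, 4964, 9266, 15512, 24062
630, 1494, 2718, 4302, 6246, 8550
864, 1224, 1584, 1944, 2304
360, 360, 360, 360
Fifth differences constant at 360.
2304 + 360 = 2664;  8550 + 2664 = 11214;  24062 + 11214 = 35276;  56928 + 35276 = 92204;  119370 + 92204 = 211574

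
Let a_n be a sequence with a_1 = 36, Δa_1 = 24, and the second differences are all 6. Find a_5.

168

Build the table forward from the leading diagonal:
Second differences: 6  6  6  6  6
First differences: 24  30  36  42  48
a: 36  60  90  126  168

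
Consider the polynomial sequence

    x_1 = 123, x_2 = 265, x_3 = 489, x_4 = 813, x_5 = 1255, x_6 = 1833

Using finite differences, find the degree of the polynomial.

3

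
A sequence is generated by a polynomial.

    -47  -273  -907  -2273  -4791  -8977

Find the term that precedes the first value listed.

-1

First differences: -226  -634  -1366  -2518  -4186
Second differences: -408  -732  -1152  -1668
Third differences: -324  -420  -516
Fourth differences: -96  -96
The fourth differences are constant at -96.
Work back: -324 + 96 = -228;  -408 + 228 = -180;  -226 + 180 = -46;  -47 + 46 = -1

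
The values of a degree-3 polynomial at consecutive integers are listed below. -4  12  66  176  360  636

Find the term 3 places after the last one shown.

2196

First differences: 16, 54, 110, 184, 276
Second differences: 38, 56, 74, 92
Third differences: 18, 18, 18
Constant third difference = 18, so extend:
92 + 18 = 110;  276 + 110 = 386;  636 + 386 = 1022
110 + 18 = 128;  386 + 128 = 514;  1022 + 514 = 1536
128 + 18 = 146;  514 + 146 = 660;  1536 + 660 = 2196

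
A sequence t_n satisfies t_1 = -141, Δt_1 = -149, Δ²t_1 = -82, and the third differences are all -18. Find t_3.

-521

Build the table forward from the leading diagonal:
D3: -18, -18, -18
D2: -82, -100, -118
D1: -149, -231, -331
t: -141, -290, -521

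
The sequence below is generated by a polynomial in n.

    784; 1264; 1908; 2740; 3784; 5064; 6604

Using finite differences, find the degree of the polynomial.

D1: 480, 644, 832, 1044, 1280, 1540
D2: 164, 188, 212, 236, 260
D3: 24, 24, 24, 24
The third differences are constant, so the polynomial has degree 3.

3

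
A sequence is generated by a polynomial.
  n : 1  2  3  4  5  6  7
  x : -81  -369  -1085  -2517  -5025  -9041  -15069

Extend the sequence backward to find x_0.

D1: -288  -716  -1432  -2508  -4016  -6028
D2: -428  -716  -1076  -1508  -2012
D3: -288  -360  -432  -504
D4: -72  -72  -72
The fourth differences are constant at -72.
Work back: -288 + 72 = -216;  -428 + 216 = -212;  -288 + 212 = -76;  -81 + 76 = -5

-5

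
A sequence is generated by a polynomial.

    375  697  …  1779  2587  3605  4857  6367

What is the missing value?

1157

Using the last 5 terms:
First differences: 808, 1018, 1252, 1510
Second differences: 210, 234, 258
Third differences: 24, 24
Constant third difference = 24.
Extend backward: 210 − 24 = 186;  808 − 186 = 622;  1779 − 622 = 1157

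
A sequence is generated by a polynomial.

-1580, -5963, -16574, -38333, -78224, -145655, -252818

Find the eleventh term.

-1440230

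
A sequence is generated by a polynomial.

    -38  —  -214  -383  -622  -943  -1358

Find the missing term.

Using the last 5 terms:
-169, -239, -321, -415
-70, -82, -94
-12, -12
Constant third difference = -12.
Extend backward: -70 + 12 = -58;  -169 + 58 = -111;  -214 + 111 = -103

-103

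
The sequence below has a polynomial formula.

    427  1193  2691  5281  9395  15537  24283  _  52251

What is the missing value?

36281

Using the first 7 terms:
D1: 766, 1498, 2590, 4114, 6142, 8746
D2: 732, 1092, 1524, 2028, 2604
D3: 360, 432, 504, 576
D4: 72, 72, 72
Constant fourth difference = 72.
Extend forward: 576 + 72 = 648;  2604 + 648 = 3252;  8746 + 3252 = 11998;  24283 + 11998 = 36281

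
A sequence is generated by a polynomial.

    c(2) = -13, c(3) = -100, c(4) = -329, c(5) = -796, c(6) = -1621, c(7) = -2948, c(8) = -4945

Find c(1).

-87, -229, -467, -825, -1327, -1997
-142, -238, -358, -502, -670
-96, -120, -144, -168
-24, -24, -24
The fourth differences are constant at -24.
Work back: -96 + 24 = -72;  -142 + 72 = -70;  -87 + 70 = -17;  -13 + 17 = 4

4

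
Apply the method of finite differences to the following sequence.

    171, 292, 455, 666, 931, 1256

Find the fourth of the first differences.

265

First differences: 121, 163, 211, 265, 325
Second differences: 42, 48, 54, 60
Third differences: 6, 6, 6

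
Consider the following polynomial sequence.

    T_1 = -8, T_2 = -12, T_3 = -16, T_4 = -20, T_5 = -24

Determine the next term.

-28

Δ: -4, -4, -4, -4
Constant first difference = -4, so extend:
-24 − 4 = -28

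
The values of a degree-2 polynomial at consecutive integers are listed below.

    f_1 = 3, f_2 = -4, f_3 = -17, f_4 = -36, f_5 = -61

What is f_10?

Δ: -7 , -13 , -19 , -25
Δ²: -6 , -6 , -6
The second differences are constant (-6).
-25 − 6 = -31;  -61 − 31 = -92
-31 − 6 = -37;  -92 − 37 = -129
-37 − 6 = -43;  -129 − 43 = -172
-43 − 6 = -49;  -172 − 49 = -221
-49 − 6 = -55;  -221 − 55 = -276

-276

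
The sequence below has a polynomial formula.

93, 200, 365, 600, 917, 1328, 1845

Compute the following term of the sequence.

D1: 107, 165, 235, 317, 411, 517
D2: 58, 70, 82, 94, 106
D3: 12, 12, 12, 12
Constant third difference = 12, so extend:
106 + 12 = 118;  517 + 118 = 635;  1845 + 635 = 2480

2480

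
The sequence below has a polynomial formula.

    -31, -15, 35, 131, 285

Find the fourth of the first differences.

154

First differences: 16, 50, 96, 154
Second differences: 34, 46, 58
Third differences: 12, 12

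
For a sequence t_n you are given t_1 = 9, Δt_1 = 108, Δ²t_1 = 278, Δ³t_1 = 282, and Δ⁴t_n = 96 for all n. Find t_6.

6629

Build the table forward from the leading diagonal:
D4: 96  96  96  96  96  96
D3: 282  378  474  570  666  762
D2: 278  560  938  1412  1982  2648
D1: 108  386  946  1884  3296  5278
t: 9  117  503  1449  3333  6629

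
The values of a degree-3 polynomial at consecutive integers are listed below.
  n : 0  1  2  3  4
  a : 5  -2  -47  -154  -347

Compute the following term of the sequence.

-650

D1: -7, -45, -107, -193
D2: -38, -62, -86
D3: -24, -24
Third differences constant at -24.
-86 − 24 = -110;  -193 − 110 = -303;  -347 − 303 = -650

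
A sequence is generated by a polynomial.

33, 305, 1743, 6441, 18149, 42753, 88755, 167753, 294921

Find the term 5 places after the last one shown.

2495201

Δ: 272, 1438, 4698, 11708, 24604, 46002, 78998, 127168
Δ²: 1166, 3260, 7010, 12896, 21398, 32996, 48170
Δ³: 2094, 3750, 5886, 8502, 11598, 15174
Δ⁴: 1656, 2136, 2616, 3096, 3576
Δ⁵: 480, 480, 480, 480
The fifth differences are constant (480).
3576 + 480 = 4056;  15174 + 4056 = 19230;  48170 + 19230 = 67400;  127168 + 67400 = 194568;  294921 + 194568 = 489489
4056 + 480 = 4536;  19230 + 4536 = 23766;  67400 + 23766 = 91166;  194568 + 91166 = 285734;  489489 + 285734 = 775223
4536 + 480 = 5016;  23766 + 5016 = 28782;  91166 + 28782 = 119948;  285734 + 119948 = 405682;  775223 + 405682 = 1180905
5016 + 480 = 5496;  28782 + 5496 = 34278;  119948 + 34278 = 154226;  405682 + 154226 = 559908;  1180905 + 559908 = 1740813
5496 + 480 = 5976;  34278 + 5976 = 40254;  154226 + 40254 = 194480;  559908 + 194480 = 754388;  1740813 + 754388 = 2495201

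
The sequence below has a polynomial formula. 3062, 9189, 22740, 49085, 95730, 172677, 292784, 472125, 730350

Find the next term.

1091045

D1: 6127  13551  26345  46645  76947  120107  179341  258225
D2: 7424  12794  20300  30302  43160  59234  78884
D3: 5370  7506  10002  12858  16074  19650
D4: 2136  2496  2856  3216  3576
D5: 360  360  360  360
The fifth differences are constant (360).
3576 + 360 = 3936;  19650 + 3936 = 23586;  78884 + 23586 = 102470;  258225 + 102470 = 360695;  730350 + 360695 = 1091045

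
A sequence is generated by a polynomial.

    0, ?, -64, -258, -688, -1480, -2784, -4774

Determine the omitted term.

-4

Using the last 6 terms:
First differences: -194, -430, -792, -1304, -1990
Second differences: -236, -362, -512, -686
Third differences: -126, -150, -174
Fourth differences: -24, -24
Constant fourth difference = -24.
Extend backward: -126 + 24 = -102;  -236 + 102 = -134;  -194 + 134 = -60;  -64 + 60 = -4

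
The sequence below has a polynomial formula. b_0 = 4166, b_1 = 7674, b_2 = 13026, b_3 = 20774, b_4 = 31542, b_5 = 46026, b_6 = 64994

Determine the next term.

89286

Δ: 3508, 5352, 7748, 10768, 14484, 18968
Δ²: 1844, 2396, 3020, 3716, 4484
Δ³: 552, 624, 696, 768
Δ⁴: 72, 72, 72
Constant fourth difference = 72, so extend:
768 + 72 = 840;  4484 + 840 = 5324;  18968 + 5324 = 24292;  64994 + 24292 = 89286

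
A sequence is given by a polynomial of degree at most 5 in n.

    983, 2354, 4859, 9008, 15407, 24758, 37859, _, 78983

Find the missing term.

Using the first 7 terms:
1371  2505  4149  6399  9351  13101
1134  1644  2250  2952  3750
510  606  702  798
96  96  96
Constant fourth difference = 96.
Extend forward: 798 + 96 = 894;  3750 + 894 = 4644;  13101 + 4644 = 17745;  37859 + 17745 = 55604

55604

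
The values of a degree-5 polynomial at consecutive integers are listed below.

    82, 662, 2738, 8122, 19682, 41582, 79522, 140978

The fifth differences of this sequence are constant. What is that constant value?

Δ: 580, 2076, 5384, 11560, 21900, 37940, 61456
Δ²: 1496, 3308, 6176, 10340, 16040, 23516
Δ³: 1812, 2868, 4164, 5700, 7476
Δ⁴: 1056, 1296, 1536, 1776
Δ⁵: 240, 240, 240

240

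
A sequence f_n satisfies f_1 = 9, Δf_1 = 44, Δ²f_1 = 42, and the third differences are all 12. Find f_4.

279

Build the table forward from the leading diagonal:
Δ³: 12, 12, 12, 12
Δ²: 42, 54, 66, 78
Δ: 44, 86, 140, 206
f: 9, 53, 139, 279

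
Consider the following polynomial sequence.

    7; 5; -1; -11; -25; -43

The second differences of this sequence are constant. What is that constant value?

-4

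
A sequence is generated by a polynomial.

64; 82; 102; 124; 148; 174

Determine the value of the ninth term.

18, 20, 22, 24, 26
2, 2, 2, 2
Second differences constant at 2.
26 + 2 = 28;  174 + 28 = 202
28 + 2 = 30;  202 + 30 = 232
30 + 2 = 32;  232 + 32 = 264

264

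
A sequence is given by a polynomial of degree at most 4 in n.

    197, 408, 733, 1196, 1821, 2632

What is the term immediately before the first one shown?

76

D1: 211  325  463  625  811
D2: 114  138  162  186
D3: 24  24  24
The third differences are constant at 24.
Work back: 114 − 24 = 90;  211 − 90 = 121;  197 − 121 = 76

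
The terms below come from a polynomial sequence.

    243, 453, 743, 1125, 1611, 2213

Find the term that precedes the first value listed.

101

210, 290, 382, 486, 602
80, 92, 104, 116
12, 12, 12
The third differences are constant at 12.
Work back: 80 − 12 = 68;  210 − 68 = 142;  243 − 142 = 101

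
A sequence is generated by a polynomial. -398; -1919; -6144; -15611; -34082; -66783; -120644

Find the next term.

-204539

First differences: -1521  -4225  -9467  -18471  -32701  -53861
Second differences: -2704  -5242  -9004  -14230  -21160
Third differences: -2538  -3762  -5226  -6930
Fourth differences: -1224  -1464  -1704
Fifth differences: -240  -240
The fifth differences are constant (-240).
-1704 − 240 = -1944;  -6930 − 1944 = -8874;  -21160 − 8874 = -30034;  -53861 − 30034 = -83895;  -120644 − 83895 = -204539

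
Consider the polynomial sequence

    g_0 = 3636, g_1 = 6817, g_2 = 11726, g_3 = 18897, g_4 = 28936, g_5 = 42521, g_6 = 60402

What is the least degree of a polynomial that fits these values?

D1: 3181, 4909, 7171, 10039, 13585, 17881
D2: 1728, 2262, 2868, 3546, 4296
D3: 534, 606, 678, 750
D4: 72, 72, 72
The fourth differences are constant, so the polynomial has degree 4.

4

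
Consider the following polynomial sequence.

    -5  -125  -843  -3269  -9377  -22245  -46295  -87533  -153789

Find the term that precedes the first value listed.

3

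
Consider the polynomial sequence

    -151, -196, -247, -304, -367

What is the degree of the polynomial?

2

Δ: -45, -51, -57, -63
Δ²: -6, -6, -6
The second differences are constant, so the polynomial has degree 2.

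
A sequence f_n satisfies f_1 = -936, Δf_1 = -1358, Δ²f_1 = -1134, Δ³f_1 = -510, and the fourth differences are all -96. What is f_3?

-4786

Build the table forward from the leading diagonal:
Δ⁴: -96  -96  -96
Δ³: -510  -606  -702
Δ²: -1134  -1644  -2250
Δ: -1358  -2492  -4136
f: -936  -2294  -4786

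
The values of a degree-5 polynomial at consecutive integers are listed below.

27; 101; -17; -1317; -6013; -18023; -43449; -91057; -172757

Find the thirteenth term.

-1215597

D1: 74  -118  -1300  -4696  -12010  -25426  -47608  -81700
D2: -192  -1182  -3396  -7314  -13416  -22182  -34092
D3: -990  -2214  -3918  -6102  -8766  -11910
D4: -1224  -1704  -2184  -2664  -3144
D5: -480  -480  -480  -480
Fifth differences constant at -480.
-3144 − 480 = -3624;  -11910 − 3624 = -15534;  -34092 − 15534 = -49626;  -81700 − 49626 = -131326;  -172757 − 131326 = -304083
-3624 − 480 = -4104;  -15534 − 4104 = -19638;  -49626 − 19638 = -69264;  -131326 − 69264 = -200590;  -304083 − 200590 = -504673
-4104 − 480 = -4584;  -19638 − 4584 = -24222;  -69264 − 24222 = -93486;  -200590 − 93486 = -294076;  -504673 − 294076 = -798749
-4584 − 480 = -5064;  -24222 − 5064 = -29286;  -93486 − 29286 = -122772;  -294076 − 122772 = -416848;  -798749 − 416848 = -1215597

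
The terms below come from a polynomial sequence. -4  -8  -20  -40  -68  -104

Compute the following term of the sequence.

-148

-4 , -12 , -20 , -28 , -36
-8 , -8 , -8 , -8
Second differences constant at -8.
-36 − 8 = -44;  -104 − 44 = -148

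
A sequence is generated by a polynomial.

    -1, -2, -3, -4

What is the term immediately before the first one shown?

First differences: -1  -1  -1
The first differences are constant at -1.
Work back: -1 + 1 = 0

0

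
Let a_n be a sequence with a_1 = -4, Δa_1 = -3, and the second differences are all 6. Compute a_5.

Build the table forward from the leading diagonal:
D2: 6  6  6  6  6
D1: -3  3  9  15  21
a: -4  -7  -4  5  20

20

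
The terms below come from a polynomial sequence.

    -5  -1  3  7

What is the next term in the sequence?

4 , 4 , 4
Constant first difference = 4, so extend:
7 + 4 = 11

11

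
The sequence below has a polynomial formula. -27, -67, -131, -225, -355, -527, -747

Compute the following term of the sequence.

-1021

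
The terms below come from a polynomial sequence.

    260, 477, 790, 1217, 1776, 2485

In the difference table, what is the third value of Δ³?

D1: 217, 313, 427, 559, 709
D2: 96, 114, 132, 150
D3: 18, 18, 18

18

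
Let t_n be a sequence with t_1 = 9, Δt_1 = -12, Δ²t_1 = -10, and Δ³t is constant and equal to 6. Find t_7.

Build the table forward from the leading diagonal:
D3: 6, 6, 6, 6, 6, 6, 6
D2: -10, -4, 2, 8, 14, 20, 26
D1: -12, -22, -26, -24, -16, -2, 18
t: 9, -3, -25, -51, -75, -91, -93

-93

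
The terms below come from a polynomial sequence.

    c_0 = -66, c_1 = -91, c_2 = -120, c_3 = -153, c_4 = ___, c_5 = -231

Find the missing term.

-190

Using the first 4 terms:
First differences: -25, -29, -33
Second differences: -4, -4
Constant second difference = -4.
Extend forward: -33 − 4 = -37;  -153 − 37 = -190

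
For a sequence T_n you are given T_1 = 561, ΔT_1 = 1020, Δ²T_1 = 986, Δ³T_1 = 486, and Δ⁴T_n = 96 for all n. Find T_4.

Build the table forward from the leading diagonal:
Δ⁴: 96  96  96  96
Δ³: 486  582  678  774
Δ²: 986  1472  2054  2732
Δ: 1020  2006  3478  5532
T: 561  1581  3587  7065

7065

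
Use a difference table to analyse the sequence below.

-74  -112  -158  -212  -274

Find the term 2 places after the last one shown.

D1: -38, -46, -54, -62
D2: -8, -8, -8
Constant second difference = -8, so extend:
-62 − 8 = -70;  -274 − 70 = -344
-70 − 8 = -78;  -344 − 78 = -422

-422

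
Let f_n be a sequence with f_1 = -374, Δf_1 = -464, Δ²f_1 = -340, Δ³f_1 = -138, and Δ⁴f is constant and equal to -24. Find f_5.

Build the table forward from the leading diagonal:
Δ⁴: -24  -24  -24  -24  -24
Δ³: -138  -162  -186  -210  -234
Δ²: -340  -478  -640  -826  -1036
Δ: -464  -804  -1282  -1922  -2748
f: -374  -838  -1642  -2924  -4846

-4846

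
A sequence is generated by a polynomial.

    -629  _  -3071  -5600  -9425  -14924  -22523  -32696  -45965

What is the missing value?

-1508

Using the last 7 terms:
Δ: -2529, -3825, -5499, -7599, -10173, -13269
Δ²: -1296, -1674, -2100, -2574, -3096
Δ³: -378, -426, -474, -522
Δ⁴: -48, -48, -48
Constant fourth difference = -48.
Extend backward: -378 + 48 = -330;  -1296 + 330 = -966;  -2529 + 966 = -1563;  -3071 + 1563 = -1508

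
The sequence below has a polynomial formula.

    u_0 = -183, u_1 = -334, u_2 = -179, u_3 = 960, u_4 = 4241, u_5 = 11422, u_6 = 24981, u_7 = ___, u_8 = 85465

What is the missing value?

48236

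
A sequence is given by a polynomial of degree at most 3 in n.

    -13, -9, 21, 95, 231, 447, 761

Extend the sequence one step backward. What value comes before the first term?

-9

Δ: 4, 30, 74, 136, 216, 314
Δ²: 26, 44, 62, 80, 98
Δ³: 18, 18, 18, 18
The third differences are constant at 18.
Work back: 26 − 18 = 8;  4 − 8 = -4;  -13 + 4 = -9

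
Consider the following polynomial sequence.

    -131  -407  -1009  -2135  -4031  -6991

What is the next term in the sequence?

-11357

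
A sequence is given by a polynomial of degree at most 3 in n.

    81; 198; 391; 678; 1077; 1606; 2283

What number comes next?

3126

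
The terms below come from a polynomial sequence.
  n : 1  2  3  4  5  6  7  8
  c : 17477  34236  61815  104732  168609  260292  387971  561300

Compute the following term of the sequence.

791517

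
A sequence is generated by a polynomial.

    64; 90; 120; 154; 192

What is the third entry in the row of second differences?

Δ: 26, 30, 34, 38
Δ²: 4, 4, 4

4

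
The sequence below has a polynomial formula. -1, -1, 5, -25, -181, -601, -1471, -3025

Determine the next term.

0, 6, -30, -156, -420, -870, -1554
6, -36, -126, -264, -450, -684
-42, -90, -138, -186, -234
-48, -48, -48, -48
Fourth differences constant at -48.
-234 − 48 = -282;  -684 − 282 = -966;  -1554 − 966 = -2520;  -3025 − 2520 = -5545

-5545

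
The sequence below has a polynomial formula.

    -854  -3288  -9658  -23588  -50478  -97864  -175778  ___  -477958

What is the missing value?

-297108

Using the first 7 terms:
First differences: -2434, -6370, -13930, -26890, -47386, -77914
Second differences: -3936, -7560, -12960, -20496, -30528
Third differences: -3624, -5400, -7536, -10032
Fourth differences: -1776, -2136, -2496
Fifth differences: -360, -360
Constant fifth difference = -360.
Extend forward: -2496 − 360 = -2856;  -10032 − 2856 = -12888;  -30528 − 12888 = -43416;  -77914 − 43416 = -121330;  -175778 − 121330 = -297108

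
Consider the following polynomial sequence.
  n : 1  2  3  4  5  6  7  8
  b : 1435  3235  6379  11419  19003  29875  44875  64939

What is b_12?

Δ: 1800, 3144, 5040, 7584, 10872, 15000, 20064
Δ²: 1344, 1896, 2544, 3288, 4128, 5064
Δ³: 552, 648, 744, 840, 936
Δ⁴: 96, 96, 96, 96
Fourth differences constant at 96.
936 + 96 = 1032;  5064 + 1032 = 6096;  20064 + 6096 = 26160;  64939 + 26160 = 91099
1032 + 96 = 1128;  6096 + 1128 = 7224;  26160 + 7224 = 33384;  91099 + 33384 = 124483
1128 + 96 = 1224;  7224 + 1224 = 8448;  33384 + 8448 = 41832;  124483 + 41832 = 166315
1224 + 96 = 1320;  8448 + 1320 = 9768;  41832 + 9768 = 51600;  166315 + 51600 = 217915

217915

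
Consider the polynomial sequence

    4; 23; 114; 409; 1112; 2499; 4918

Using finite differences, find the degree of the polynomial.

4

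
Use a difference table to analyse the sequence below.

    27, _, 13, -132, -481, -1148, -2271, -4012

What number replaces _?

Using the last 6 terms:
Δ: -145, -349, -667, -1123, -1741
Δ²: -204, -318, -456, -618
Δ³: -114, -138, -162
Δ⁴: -24, -24
Constant fourth difference = -24.
Extend backward: -114 + 24 = -90;  -204 + 90 = -114;  -145 + 114 = -31;  13 + 31 = 44

44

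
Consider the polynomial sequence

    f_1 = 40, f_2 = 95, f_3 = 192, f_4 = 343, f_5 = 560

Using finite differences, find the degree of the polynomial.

First differences: 55, 97, 151, 217
Second differences: 42, 54, 66
Third differences: 12, 12
The third differences are constant, so the polynomial has degree 3.

3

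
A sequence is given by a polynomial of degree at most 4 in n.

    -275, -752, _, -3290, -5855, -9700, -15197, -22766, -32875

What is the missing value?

-1681

Using the last 6 terms:
First differences: -2565  -3845  -5497  -7569  -10109
Second differences: -1280  -1652  -2072  -2540
Third differences: -372  -420  -468
Fourth differences: -48  -48
Constant fourth difference = -48.
Extend backward: -372 + 48 = -324;  -1280 + 324 = -956;  -2565 + 956 = -1609;  -3290 + 1609 = -1681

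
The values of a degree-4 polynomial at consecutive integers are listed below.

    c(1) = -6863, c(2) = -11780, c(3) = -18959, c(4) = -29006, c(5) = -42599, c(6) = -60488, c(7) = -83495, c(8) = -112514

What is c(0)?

-4917  -7179  -10047  -13593  -17889  -23007  -29019
-2262  -2868  -3546  -4296  -5118  -6012
-606  -678  -750  -822  -894
-72  -72  -72  -72
The fourth differences are constant at -72.
Work back: -606 + 72 = -534;  -2262 + 534 = -1728;  -4917 + 1728 = -3189;  -6863 + 3189 = -3674

-3674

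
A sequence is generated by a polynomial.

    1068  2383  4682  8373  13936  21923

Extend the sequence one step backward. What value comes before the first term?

First differences: 1315  2299  3691  5563  7987
Second differences: 984  1392  1872  2424
Third differences: 408  480  552
Fourth differences: 72  72
The fourth differences are constant at 72.
Work back: 408 − 72 = 336;  984 − 336 = 648;  1315 − 648 = 667;  1068 − 667 = 401

401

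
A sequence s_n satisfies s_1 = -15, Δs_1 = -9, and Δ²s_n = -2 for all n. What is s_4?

-48

Build the table forward from the leading diagonal:
Second differences: -2, -2, -2, -2
First differences: -9, -11, -13, -15
s: -15, -24, -35, -48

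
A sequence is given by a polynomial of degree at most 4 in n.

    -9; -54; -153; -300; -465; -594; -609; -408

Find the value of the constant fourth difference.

First differences: -45, -99, -147, -165, -129, -15, 201
Second differences: -54, -48, -18, 36, 114, 216
Third differences: 6, 30, 54, 78, 102
Fourth differences: 24, 24, 24, 24

24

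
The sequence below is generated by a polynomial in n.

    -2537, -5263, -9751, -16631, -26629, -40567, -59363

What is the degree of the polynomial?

4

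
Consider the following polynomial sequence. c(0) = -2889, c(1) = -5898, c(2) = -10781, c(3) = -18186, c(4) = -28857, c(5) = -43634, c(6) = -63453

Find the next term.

-89346

D1: -3009  -4883  -7405  -10671  -14777  -19819
D2: -1874  -2522  -3266  -4106  -5042
D3: -648  -744  -840  -936
D4: -96  -96  -96
The fourth differences are constant (-96).
-936 − 96 = -1032;  -5042 − 1032 = -6074;  -19819 − 6074 = -25893;  -63453 − 25893 = -89346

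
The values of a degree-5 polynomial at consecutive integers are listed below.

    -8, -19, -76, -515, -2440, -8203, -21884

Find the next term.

-49771

Δ: -11  -57  -439  -1925  -5763  -13681
Δ²: -46  -382  -1486  -3838  -7918
Δ³: -336  -1104  -2352  -4080
Δ⁴: -768  -1248  -1728
Δ⁵: -480  -480
Fifth differences constant at -480.
-1728 − 480 = -2208;  -4080 − 2208 = -6288;  -7918 − 6288 = -14206;  -13681 − 14206 = -27887;  -21884 − 27887 = -49771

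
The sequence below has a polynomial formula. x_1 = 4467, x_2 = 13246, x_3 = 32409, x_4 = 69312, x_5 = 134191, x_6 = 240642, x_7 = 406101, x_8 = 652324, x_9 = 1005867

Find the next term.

1498566

8779, 19163, 36903, 64879, 106451, 165459, 246223, 353543
10384, 17740, 27976, 41572, 59008, 80764, 107320
7356, 10236, 13596, 17436, 21756, 26556
2880, 3360, 3840, 4320, 4800
480, 480, 480, 480
Fifth differences constant at 480.
4800 + 480 = 5280;  26556 + 5280 = 31836;  107320 + 31836 = 139156;  353543 + 139156 = 492699;  1005867 + 492699 = 1498566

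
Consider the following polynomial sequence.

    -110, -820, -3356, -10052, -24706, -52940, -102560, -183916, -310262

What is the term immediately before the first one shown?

Δ: -710  -2536  -6696  -14654  -28234  -49620  -81356  -126346
Δ²: -1826  -4160  -7958  -13580  -21386  -31736  -44990
Δ³: -2334  -3798  -5622  -7806  -10350  -13254
Δ⁴: -1464  -1824  -2184  -2544  -2904
Δ⁵: -360  -360  -360  -360
The fifth differences are constant at -360.
Work back: -1464 + 360 = -1104;  -2334 + 1104 = -1230;  -1826 + 1230 = -596;  -710 + 596 = -114;  -110 + 114 = 4

4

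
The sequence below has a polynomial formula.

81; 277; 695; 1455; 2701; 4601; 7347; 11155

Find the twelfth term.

Δ: 196, 418, 760, 1246, 1900, 2746, 3808
Δ²: 222, 342, 486, 654, 846, 1062
Δ³: 120, 144, 168, 192, 216
Δ⁴: 24, 24, 24, 24
Fourth differences constant at 24.
216 + 24 = 240;  1062 + 240 = 1302;  3808 + 1302 = 5110;  11155 + 5110 = 16265
240 + 24 = 264;  1302 + 264 = 1566;  5110 + 1566 = 6676;  16265 + 6676 = 22941
264 + 24 = 288;  1566 + 288 = 1854;  6676 + 1854 = 8530;  22941 + 8530 = 31471
288 + 24 = 312;  1854 + 312 = 2166;  8530 + 2166 = 10696;  31471 + 10696 = 42167

42167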